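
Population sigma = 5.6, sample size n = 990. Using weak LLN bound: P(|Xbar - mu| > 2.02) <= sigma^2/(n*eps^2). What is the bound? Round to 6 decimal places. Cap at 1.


bound = min(1, sigma^2/(n*eps^2))
sigma^2 = 5.6^2 = 31.36
n*eps^2 = 990 * 2.02^2 = 990 * 4.0804 = 4039.596
sigma^2/(n*eps^2) = 31.36 / 4039.596 ≈ 0.00776315

0.007763


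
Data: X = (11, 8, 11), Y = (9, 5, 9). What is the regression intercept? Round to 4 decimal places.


a = ybar - b*xbar, where b = sum((xi-xbar)(yi-ybar)) / sum((xi-xbar)^2)
n = 3, xbar = 30/3 = 10, ybar = 23/3 ≈ 7.666667
Sxy = sum((xi-xbar)(yi-ybar)) = 8
Sxx = sum((xi-xbar)^2) = 6
b = Sxy / Sxx = 4/3 ≈ 1.333333
a = 7.666667 - 1.333333 * 10 = -17/3 ≈ -5.666667

-5.6667


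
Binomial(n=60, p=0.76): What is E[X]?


E[X] = n*p = 60 * 0.76 = 45.6

45.6


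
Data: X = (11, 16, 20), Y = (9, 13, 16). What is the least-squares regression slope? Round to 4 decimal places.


b = sum((xi-xbar)(yi-ybar)) / sum((xi-xbar)^2)
n = 3, xbar = 47/3 ≈ 15.666667, ybar = 38/3 ≈ 12.666667
Sxy = sum((xi-xbar)(yi-ybar)) = 95/3 ≈ 31.666667
Sxx = sum((xi-xbar)^2) = 122/3 ≈ 40.666667
b = Sxy / Sxx = 95/122 ≈ 0.778689

0.7787


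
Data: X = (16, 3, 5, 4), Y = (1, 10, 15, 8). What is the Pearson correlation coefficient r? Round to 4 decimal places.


r = sum((xi-xbar)(yi-ybar)) / sqrt(sum((xi-xbar)^2) * sum((yi-ybar)^2))
n = 4, xbar = 28/4 = 7, ybar = 34/4 = 8.5
Sxy = sum((xi-xbar)(yi-ybar)) = -85
Sxx = sum((xi-xbar)^2) = 110
Syy = sum((yi-ybar)^2) = 101
sqrt(Sxx*Syy) ≈ 105.403985
r = Sxy / sqrt(Sxx*Syy) = -85 / 105.403985 ≈ -0.806421

-0.8064


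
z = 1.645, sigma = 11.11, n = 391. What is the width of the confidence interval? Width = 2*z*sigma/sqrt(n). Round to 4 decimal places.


width = 2*z*sigma/sqrt(n)
2*z*sigma = 2 * 1.645 * 11.11 = 36.5519
sqrt(391) ≈ 19.773720
width = 36.5519 / 19.773720 ≈ 1.848509

1.8485


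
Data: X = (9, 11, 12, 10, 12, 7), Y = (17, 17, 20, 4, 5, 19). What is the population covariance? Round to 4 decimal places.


Cov = (1/n)*sum((xi-xbar)(yi-ybar))
n = 6, xbar = 61/6 ≈ 10.166667, ybar = 82/6 = 41/3 ≈ 13.666667
sum((xi-xbar)(yi-ybar)) = -62/3 ≈ -20.666667
Cov = -20.666667 / 6 = -31/9 ≈ -3.444444

-3.4444


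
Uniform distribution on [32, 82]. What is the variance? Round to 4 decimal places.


Var = (b-a)^2 / 12
(b-a)^2 = (82 - 32)^2 = 2500
Var = 2500/12 ≈ 208.333333

208.3333


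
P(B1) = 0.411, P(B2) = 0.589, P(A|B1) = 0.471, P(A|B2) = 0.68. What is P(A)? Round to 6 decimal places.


P(A) = P(A|B1)*P(B1) + P(A|B2)*P(B2)
P(A|B1)*P(B1) = 0.471 * 0.411 = 0.193581
P(A|B2)*P(B2) = 0.68 * 0.589 = 0.40052
P(A) = 0.193581 + 0.40052 = 0.594101

0.594101


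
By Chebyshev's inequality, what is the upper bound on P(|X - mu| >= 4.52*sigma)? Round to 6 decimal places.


P <= 1/k^2
k^2 = 4.52^2 = 20.4304
1/k^2 = 1 / 20.4304 ≈ 0.04894667

0.048947


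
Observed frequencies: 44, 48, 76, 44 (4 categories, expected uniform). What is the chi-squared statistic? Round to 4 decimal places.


chi2 = sum((O-E)^2/E), E = total/4
total = 212, E = 212/4 = 53
(44 - 53)^2 / 53 = 81 / 53 = 81/53 ≈ 1.528302
(48 - 53)^2 / 53 = 25 / 53 = 25/53 ≈ 0.471698
(76 - 53)^2 / 53 = 529 / 53 = 529/53 ≈ 9.981132
(44 - 53)^2 / 53 = 81 / 53 = 81/53 ≈ 1.528302
chi2 = 716/53 ≈ 13.509434

13.5094


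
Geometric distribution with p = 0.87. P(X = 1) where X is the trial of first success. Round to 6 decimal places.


P = (1-p)^(k-1) * p
(1-p)^(k-1) = 0.13^0 = 1
P = 1 * 0.87 = 0.87

0.870000


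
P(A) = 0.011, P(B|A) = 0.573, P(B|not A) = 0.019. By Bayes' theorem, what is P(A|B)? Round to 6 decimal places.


P(A|B) = P(B|A)*P(A) / P(B), P(B) = P(B|A)*P(A) + P(B|not A)*P(not A)
P(B|A)*P(A) = 0.573 * 0.011 = 0.006303
P(B|not A)*P(not A) = 0.019 * 0.989 = 0.018791
P(B) = 0.006303 + 0.018791 = 0.025094
P(A|B) = 0.006303 / 0.025094 ≈ 0.25117558

0.251176


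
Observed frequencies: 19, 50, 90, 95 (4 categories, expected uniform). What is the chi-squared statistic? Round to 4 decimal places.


chi2 = sum((O-E)^2/E), E = total/4
total = 254, E = 254/4 = 63.5
(19 - 63.5)^2 / 63.5 = 1980.25 / 63.5 = 7921/254 ≈ 31.185039
(50 - 63.5)^2 / 63.5 = 182.25 / 63.5 = 729/254 ≈ 2.870079
(90 - 63.5)^2 / 63.5 = 702.25 / 63.5 = 2809/254 ≈ 11.059055
(95 - 63.5)^2 / 63.5 = 992.25 / 63.5 = 3969/254 ≈ 15.625984
chi2 = 7714/127 ≈ 60.740157

60.7402


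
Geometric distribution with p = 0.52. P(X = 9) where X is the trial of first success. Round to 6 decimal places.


P = (1-p)^(k-1) * p
(1-p)^(k-1) = 0.48^8 ≈ 0.002817928
P = 0.002817928 * 0.52 ≈ 0.001465323

0.001465


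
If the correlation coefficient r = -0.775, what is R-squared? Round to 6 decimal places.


R^2 = r^2 = (-0.775)^2 = 0.600625

0.600625


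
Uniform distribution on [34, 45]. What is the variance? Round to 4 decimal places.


Var = (b-a)^2 / 12
(b-a)^2 = (45 - 34)^2 = 121
Var = 121/12 ≈ 10.083333

10.0833


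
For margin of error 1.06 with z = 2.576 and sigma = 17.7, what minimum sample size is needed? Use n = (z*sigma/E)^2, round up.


z*sigma/E = 2.576 * 17.7 / 1.06 = 56994/1325 ≈ 43.014340
(z*sigma/E)^2 ≈ 1850.233413
round up: n = 1851

1851


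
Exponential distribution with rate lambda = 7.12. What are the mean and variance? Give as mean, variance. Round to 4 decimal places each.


mean = 1/lam, var = 1/lam^2
mean = 1 / 7.12 = 25/178 ≈ 0.140449
lam^2 = 7.12^2 = 50.6944
var = 1 / 50.6944 ≈ 0.019726

0.1404, 0.0197


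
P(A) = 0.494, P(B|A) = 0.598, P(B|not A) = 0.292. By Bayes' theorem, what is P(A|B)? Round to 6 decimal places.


P(A|B) = P(B|A)*P(A) / P(B), P(B) = P(B|A)*P(A) + P(B|not A)*P(not A)
P(B|A)*P(A) = 0.598 * 0.494 = 0.295412
P(B|not A)*P(not A) = 0.292 * 0.506 = 0.147752
P(B) = 0.295412 + 0.147752 = 0.443164
P(A|B) = 0.295412 / 0.443164 = 3211/4817 ≈ 0.66659747

0.666597


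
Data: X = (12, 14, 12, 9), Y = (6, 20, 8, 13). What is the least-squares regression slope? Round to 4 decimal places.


b = sum((xi-xbar)(yi-ybar)) / sum((xi-xbar)^2)
n = 4, xbar = 47/4 = 11.75, ybar = 47/4 = 11.75
Sxy = sum((xi-xbar)(yi-ybar)) = 12.75
Sxx = sum((xi-xbar)^2) = 12.75
b = Sxy / Sxx = 1

1.0000


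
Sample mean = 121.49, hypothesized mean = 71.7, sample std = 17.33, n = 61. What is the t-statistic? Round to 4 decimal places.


t = (xbar - mu0) / (s/sqrt(n))
xbar - mu0 = 121.49 - 71.7 = 49.79
sqrt(61) ≈ 7.81024968
s/sqrt(n) = 17.33 / 7.81024968 ≈ 2.21887913
t = 49.79 / 2.21887913 ≈ 22.439257

22.4393


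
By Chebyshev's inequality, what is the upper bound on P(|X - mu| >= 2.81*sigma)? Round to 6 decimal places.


P <= 1/k^2
k^2 = 2.81^2 = 7.8961
1/k^2 = 1 / 7.8961 ≈ 0.12664480

0.126645


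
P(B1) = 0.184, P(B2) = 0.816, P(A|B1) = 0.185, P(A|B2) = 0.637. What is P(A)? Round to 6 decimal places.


P(A) = P(A|B1)*P(B1) + P(A|B2)*P(B2)
P(A|B1)*P(B1) = 0.185 * 0.184 = 0.03404
P(A|B2)*P(B2) = 0.637 * 0.816 = 0.519792
P(A) = 0.03404 + 0.519792 = 0.553832

0.553832


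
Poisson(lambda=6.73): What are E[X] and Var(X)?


E[X] = Var(X) = lambda = 6.73

6.73, 6.73


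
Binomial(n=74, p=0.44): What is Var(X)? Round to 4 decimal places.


Var = n*p*(1-p) = 74 * 0.44 * 0.56 = 18.2336

18.2336


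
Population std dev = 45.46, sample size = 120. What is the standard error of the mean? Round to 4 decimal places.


SE = sigma / sqrt(n)
sqrt(120) ≈ 10.954451
SE = 45.46 / 10.954451 ≈ 4.149911

4.1499


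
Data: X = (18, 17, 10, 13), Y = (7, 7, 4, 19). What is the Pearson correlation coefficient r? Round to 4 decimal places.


r = sum((xi-xbar)(yi-ybar)) / sqrt(sum((xi-xbar)^2) * sum((yi-ybar)^2))
n = 4, xbar = 58/4 = 14.5, ybar = 37/4 = 9.25
Sxy = sum((xi-xbar)(yi-ybar)) = -4.5
Sxx = sum((xi-xbar)^2) = 41
Syy = sum((yi-ybar)^2) = 132.75
sqrt(Sxx*Syy) ≈ 73.774996
r = Sxy / sqrt(Sxx*Syy) = -4.5 / 73.774996 ≈ -0.060996

-0.0610


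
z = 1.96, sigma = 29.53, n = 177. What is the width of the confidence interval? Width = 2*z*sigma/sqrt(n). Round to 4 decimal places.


width = 2*z*sigma/sqrt(n)
2*z*sigma = 2 * 1.96 * 29.53 = 115.7576
sqrt(177) ≈ 13.304135
width = 115.7576 / 13.304135 ≈ 8.700874

8.7009


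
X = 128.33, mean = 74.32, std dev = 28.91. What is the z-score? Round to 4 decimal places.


z = (X - mu) / sigma
X - mu = 128.33 - 74.32 = 54.01
z = 54.01 / 28.91 = 5401/2891 ≈ 1.868212

1.8682


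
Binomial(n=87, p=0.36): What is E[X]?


E[X] = n*p = 87 * 0.36 = 31.32

31.32


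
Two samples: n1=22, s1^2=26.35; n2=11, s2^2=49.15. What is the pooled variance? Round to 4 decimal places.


sp^2 = ((n1-1)*s1^2 + (n2-1)*s2^2)/(n1+n2-2)
(n1-1)*s1^2 = 21 * 26.35 = 553.35
(n2-1)*s2^2 = 10 * 49.15 = 491.5
numerator = 553.35 + 491.5 = 1044.85
n1+n2-2 = 31
sp^2 = 1044.85 / 31 = 20897/620 ≈ 33.704839

33.7048


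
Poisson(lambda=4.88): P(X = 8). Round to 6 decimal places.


P = e^(-lam) * lam^k / k!
e^(-4.88) ≈ 0.007597014
lam^k = 4.88^8 ≈ 321631.499893
k! = 8! = 40320
P = 0.007597014 * 321631.499893 / 40320 ≈ 0.060601

0.060601


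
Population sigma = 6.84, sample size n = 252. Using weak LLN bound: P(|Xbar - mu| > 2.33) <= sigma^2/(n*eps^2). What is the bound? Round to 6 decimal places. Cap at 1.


bound = min(1, sigma^2/(n*eps^2))
sigma^2 = 6.84^2 = 46.7856
n*eps^2 = 252 * 2.33^2 = 252 * 5.4289 = 1368.0828
sigma^2/(n*eps^2) = 46.7856 / 1368.0828 ≈ 0.03419793

0.034198


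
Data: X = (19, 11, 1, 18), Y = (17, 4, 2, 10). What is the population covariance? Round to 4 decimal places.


Cov = (1/n)*sum((xi-xbar)(yi-ybar))
n = 4, xbar = 49/4 = 12.25, ybar = 33/4 = 8.25
sum((xi-xbar)(yi-ybar)) = 144.75
Cov = 144.75 / 4 = 36.1875

36.1875


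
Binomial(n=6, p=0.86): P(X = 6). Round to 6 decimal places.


P = C(n,k) * p^k * (1-p)^(n-k)
C(6,6) = 1
p^k = 0.86^6 ≈ 0.4045672
(1-p)^(n-k) = 0.14^0 = 1
P = 1 * 0.4045672 * 1 ≈ 0.404567

0.404567


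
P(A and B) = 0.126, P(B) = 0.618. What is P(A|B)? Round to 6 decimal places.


P(A|B) = P(A and B) / P(B) = 0.126 / 0.618 = 21/103 ≈ 0.20388350

0.203883


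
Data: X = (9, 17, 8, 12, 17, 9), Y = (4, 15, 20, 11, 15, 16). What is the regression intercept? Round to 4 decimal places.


a = ybar - b*xbar, where b = sum((xi-xbar)(yi-ybar)) / sum((xi-xbar)^2)
n = 6, xbar = 72/6 = 12, ybar = 81/6 = 13.5
Sxy = sum((xi-xbar)(yi-ybar)) = 10
Sxx = sum((xi-xbar)^2) = 84
b = Sxy / Sxx = 5/42 ≈ 0.119048
a = 13.5 - 0.119048 * 12 = 169/14 ≈ 12.071429

12.0714


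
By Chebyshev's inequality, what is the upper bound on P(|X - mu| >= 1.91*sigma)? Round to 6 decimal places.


P <= 1/k^2
k^2 = 1.91^2 = 3.6481
1/k^2 = 1 / 3.6481 ≈ 0.27411529

0.274115


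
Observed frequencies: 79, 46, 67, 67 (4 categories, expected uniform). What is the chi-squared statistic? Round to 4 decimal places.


chi2 = sum((O-E)^2/E), E = total/4
total = 259, E = 259/4 = 64.75
(79 - 64.75)^2 / 64.75 = 203.0625 / 64.75 = 3249/1036 ≈ 3.136100
(46 - 64.75)^2 / 64.75 = 351.5625 / 64.75 = 5625/1036 ≈ 5.429537
(67 - 64.75)^2 / 64.75 = 5.0625 / 64.75 = 81/1036 ≈ 0.078185
(67 - 64.75)^2 / 64.75 = 5.0625 / 64.75 = 81/1036 ≈ 0.078185
chi2 = 2259/259 ≈ 8.722008

8.7220


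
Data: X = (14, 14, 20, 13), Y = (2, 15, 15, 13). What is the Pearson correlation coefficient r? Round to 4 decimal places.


r = sum((xi-xbar)(yi-ybar)) / sqrt(sum((xi-xbar)^2) * sum((yi-ybar)^2))
n = 4, xbar = 61/4 = 15.25, ybar = 45/4 = 11.25
Sxy = sum((xi-xbar)(yi-ybar)) = 20.75
Sxx = sum((xi-xbar)^2) = 30.75
Syy = sum((yi-ybar)^2) = 116.75
sqrt(Sxx*Syy) ≈ 59.917130
r = Sxy / sqrt(Sxx*Syy) = 20.75 / 59.917130 ≈ 0.346312

0.3463


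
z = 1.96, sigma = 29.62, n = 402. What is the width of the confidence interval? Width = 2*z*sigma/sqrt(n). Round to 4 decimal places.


width = 2*z*sigma/sqrt(n)
2*z*sigma = 2 * 1.96 * 29.62 = 116.1104
sqrt(402) ≈ 20.049938
width = 116.1104 / 20.049938 ≈ 5.791060

5.7911


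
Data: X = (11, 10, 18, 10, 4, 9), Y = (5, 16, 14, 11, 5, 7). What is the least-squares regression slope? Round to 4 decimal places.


b = sum((xi-xbar)(yi-ybar)) / sum((xi-xbar)^2)
n = 6, xbar = 62/6 = 31/3 ≈ 10.333333, ybar = 58/6 = 29/3 ≈ 9.666667
Sxy = sum((xi-xbar)(yi-ybar)) = 182/3 ≈ 60.666667
Sxx = sum((xi-xbar)^2) = 304/3 ≈ 101.333333
b = Sxy / Sxx = 91/152 ≈ 0.598684

0.5987


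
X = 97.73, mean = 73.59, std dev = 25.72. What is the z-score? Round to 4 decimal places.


z = (X - mu) / sigma
X - mu = 97.73 - 73.59 = 24.14
z = 24.14 / 25.72 = 1207/1286 ≈ 0.938569

0.9386


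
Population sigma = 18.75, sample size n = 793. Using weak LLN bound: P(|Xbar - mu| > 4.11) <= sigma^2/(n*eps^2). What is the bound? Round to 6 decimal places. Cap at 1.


bound = min(1, sigma^2/(n*eps^2))
sigma^2 = 18.75^2 = 351.5625
n*eps^2 = 793 * 4.11^2 = 793 * 16.8921 = 13395.4353
sigma^2/(n*eps^2) = 351.5625 / 13395.4353 ≈ 0.02624495

0.026245


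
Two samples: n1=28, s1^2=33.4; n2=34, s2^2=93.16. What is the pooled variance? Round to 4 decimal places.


sp^2 = ((n1-1)*s1^2 + (n2-1)*s2^2)/(n1+n2-2)
(n1-1)*s1^2 = 27 * 33.4 = 901.8
(n2-1)*s2^2 = 33 * 93.16 = 3074.28
numerator = 901.8 + 3074.28 = 3976.08
n1+n2-2 = 60
sp^2 = 3976.08 / 60 = 66.268

66.2680


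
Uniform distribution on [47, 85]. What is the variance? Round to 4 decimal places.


Var = (b-a)^2 / 12
(b-a)^2 = (85 - 47)^2 = 1444
Var = 1444/12 ≈ 120.333333

120.3333


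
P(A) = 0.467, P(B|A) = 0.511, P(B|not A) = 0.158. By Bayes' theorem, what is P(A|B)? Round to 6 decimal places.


P(A|B) = P(B|A)*P(A) / P(B), P(B) = P(B|A)*P(A) + P(B|not A)*P(not A)
P(B|A)*P(A) = 0.511 * 0.467 = 0.238637
P(B|not A)*P(not A) = 0.158 * 0.533 = 0.084214
P(B) = 0.238637 + 0.084214 = 0.322851
P(A|B) = 0.238637 / 0.322851 ≈ 0.73915521

0.739155


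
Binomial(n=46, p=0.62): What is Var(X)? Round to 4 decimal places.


Var = n*p*(1-p) = 46 * 0.62 * 0.38 = 10.8376

10.8376


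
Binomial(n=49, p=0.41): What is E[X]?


E[X] = n*p = 49 * 0.41 = 20.09

20.09


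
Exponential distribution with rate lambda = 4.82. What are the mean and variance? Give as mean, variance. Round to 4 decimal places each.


mean = 1/lam, var = 1/lam^2
mean = 1 / 4.82 = 50/241 ≈ 0.207469
lam^2 = 4.82^2 = 23.2324
var = 1 / 23.2324 ≈ 0.043043

0.2075, 0.0430


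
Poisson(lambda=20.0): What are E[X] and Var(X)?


E[X] = Var(X) = lambda = 20.0

20.0, 20.0


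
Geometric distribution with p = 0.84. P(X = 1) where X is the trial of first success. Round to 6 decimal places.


P = (1-p)^(k-1) * p
(1-p)^(k-1) = 0.16^0 = 1
P = 1 * 0.84 = 0.84

0.840000


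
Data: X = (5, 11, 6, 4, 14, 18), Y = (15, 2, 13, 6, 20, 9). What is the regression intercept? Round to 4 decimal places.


a = ybar - b*xbar, where b = sum((xi-xbar)(yi-ybar)) / sum((xi-xbar)^2)
n = 6, xbar = 58/6 = 29/3 ≈ 9.666667, ybar = 65/6 ≈ 10.833333
Sxy = sum((xi-xbar)(yi-ybar)) = 38/3 ≈ 12.666667
Sxx = sum((xi-xbar)^2) = 472/3 ≈ 157.333333
b = Sxy / Sxx = 19/236 ≈ 0.080508
a = 10.833333 - 0.080508 * 9.666667 = 2373/236 ≈ 10.055085

10.0551


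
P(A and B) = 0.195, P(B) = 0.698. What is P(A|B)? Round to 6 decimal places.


P(A|B) = P(A and B) / P(B) = 0.195 / 0.698 = 195/698 ≈ 0.27936963

0.279370


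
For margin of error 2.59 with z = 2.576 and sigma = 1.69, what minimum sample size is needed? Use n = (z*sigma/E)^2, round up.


z*sigma/E = 2.576 * 1.69 / 2.59 = 7774/4625 ≈ 1.680865
(z*sigma/E)^2 ≈ 2.825307
round up: n = 3

3


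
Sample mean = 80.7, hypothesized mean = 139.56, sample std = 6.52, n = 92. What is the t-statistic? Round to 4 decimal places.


t = (xbar - mu0) / (s/sqrt(n))
xbar - mu0 = 80.7 - 139.56 = -58.86
sqrt(92) ≈ 9.59166305
s/sqrt(n) = 6.52 / 9.59166305 ≈ 0.67975699
t = -58.86 / 0.67975699 ≈ -86.589768

-86.5898


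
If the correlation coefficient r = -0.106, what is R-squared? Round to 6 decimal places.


R^2 = r^2 = (-0.106)^2 = 0.011236

0.011236


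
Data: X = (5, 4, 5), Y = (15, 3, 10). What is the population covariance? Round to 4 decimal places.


Cov = (1/n)*sum((xi-xbar)(yi-ybar))
n = 3, xbar = 14/3 ≈ 4.666667, ybar = 28/3 ≈ 9.333333
sum((xi-xbar)(yi-ybar)) = 19/3 ≈ 6.333333
Cov = 6.333333 / 3 = 19/9 ≈ 2.111111

2.1111


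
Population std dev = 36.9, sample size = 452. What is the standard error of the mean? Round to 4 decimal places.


SE = sigma / sqrt(n)
sqrt(452) ≈ 21.260292
SE = 36.9 / 21.260292 ≈ 1.735630

1.7356


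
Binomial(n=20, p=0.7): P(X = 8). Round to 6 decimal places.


P = C(n,k) * p^k * (1-p)^(n-k)
C(20,8) = 125970
p^k = 0.7^8 = 0.05764801
(1-p)^(n-k) = 0.3^12 = 0.000000531441
P = 125970 * 0.05764801 * 0.000000531441 ≈ 0.003859

0.003859


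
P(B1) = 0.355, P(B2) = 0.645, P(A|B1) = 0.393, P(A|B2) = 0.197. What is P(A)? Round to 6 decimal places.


P(A) = P(A|B1)*P(B1) + P(A|B2)*P(B2)
P(A|B1)*P(B1) = 0.393 * 0.355 = 0.139515
P(A|B2)*P(B2) = 0.197 * 0.645 = 0.127065
P(A) = 0.139515 + 0.127065 = 0.26658

0.266580


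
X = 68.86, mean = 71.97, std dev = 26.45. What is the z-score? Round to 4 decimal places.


z = (X - mu) / sigma
X - mu = 68.86 - 71.97 = -3.11
z = -3.11 / 26.45 = -311/2645 ≈ -0.117580

-0.1176


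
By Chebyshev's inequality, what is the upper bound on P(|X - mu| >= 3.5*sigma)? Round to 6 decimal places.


P <= 1/k^2
k^2 = 3.5^2 = 12.25
1/k^2 = 1 / 12.25 = 4/49 ≈ 0.08163265

0.081633


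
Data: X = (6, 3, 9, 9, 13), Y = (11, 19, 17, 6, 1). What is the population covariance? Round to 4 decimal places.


Cov = (1/n)*sum((xi-xbar)(yi-ybar))
n = 5, xbar = 40/5 = 8, ybar = 54/5 = 10.8
sum((xi-xbar)(yi-ybar)) = -89
Cov = -89 / 5 = -17.8

-17.8000


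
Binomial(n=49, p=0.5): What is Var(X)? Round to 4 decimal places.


Var = n*p*(1-p) = 49 * 0.5 * 0.5 = 12.25

12.2500


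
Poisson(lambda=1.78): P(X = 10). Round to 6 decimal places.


P = e^(-lam) * lam^k / k!
e^(-1.78) ≈ 0.1686381
lam^k = 1.78^10 ≈ 319.300812
k! = 10! = 3628800
P = 0.1686381 * 319.300812 / 3628800 ≈ 0.000015

0.000015


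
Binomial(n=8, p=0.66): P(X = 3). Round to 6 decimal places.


P = C(n,k) * p^k * (1-p)^(n-k)
C(8,3) = 56
p^k = 0.66^3 = 0.287496
(1-p)^(n-k) = 0.34^5 ≈ 0.004543542
P = 56 * 0.287496 * 0.004543542 ≈ 0.073150

0.073150


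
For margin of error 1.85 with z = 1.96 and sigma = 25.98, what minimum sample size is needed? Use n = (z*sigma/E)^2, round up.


z*sigma/E = 1.96 * 25.98 / 1.85 = 127302/4625 ≈ 27.524757
(z*sigma/E)^2 ≈ 757.612235
round up: n = 758

758


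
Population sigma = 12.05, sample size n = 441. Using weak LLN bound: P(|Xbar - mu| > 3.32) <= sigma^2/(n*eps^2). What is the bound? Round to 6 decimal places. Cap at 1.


bound = min(1, sigma^2/(n*eps^2))
sigma^2 = 12.05^2 = 145.2025
n*eps^2 = 441 * 3.32^2 = 441 * 11.0224 = 4860.8784
sigma^2/(n*eps^2) = 145.2025 / 4860.8784 ≈ 0.02987166

0.029872


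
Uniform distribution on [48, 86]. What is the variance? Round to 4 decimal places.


Var = (b-a)^2 / 12
(b-a)^2 = (86 - 48)^2 = 1444
Var = 1444/12 ≈ 120.333333

120.3333


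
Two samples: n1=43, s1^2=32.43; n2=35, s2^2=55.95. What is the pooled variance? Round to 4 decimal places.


sp^2 = ((n1-1)*s1^2 + (n2-1)*s2^2)/(n1+n2-2)
(n1-1)*s1^2 = 42 * 32.43 = 1362.06
(n2-1)*s2^2 = 34 * 55.95 = 1902.3
numerator = 1362.06 + 1902.3 = 3264.36
n1+n2-2 = 76
sp^2 = 3264.36 / 76 = 81609/1900 ≈ 42.952105

42.9521


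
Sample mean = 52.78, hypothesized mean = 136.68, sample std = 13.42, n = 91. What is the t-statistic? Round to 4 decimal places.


t = (xbar - mu0) / (s/sqrt(n))
xbar - mu0 = 52.78 - 136.68 = -83.9
sqrt(91) ≈ 9.53939201
s/sqrt(n) = 13.42 / 9.53939201 ≈ 1.40679825
t = -83.9 / 1.40679825 ≈ -59.638971

-59.6390


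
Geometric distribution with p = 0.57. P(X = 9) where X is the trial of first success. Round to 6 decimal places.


P = (1-p)^(k-1) * p
(1-p)^(k-1) = 0.43^8 ≈ 0.001168820
P = 0.001168820 * 0.57 ≈ 0.0006662274

0.000666


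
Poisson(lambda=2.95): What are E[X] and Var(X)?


E[X] = Var(X) = lambda = 2.95

2.95, 2.95


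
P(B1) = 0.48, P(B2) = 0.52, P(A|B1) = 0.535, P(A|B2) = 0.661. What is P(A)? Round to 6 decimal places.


P(A) = P(A|B1)*P(B1) + P(A|B2)*P(B2)
P(A|B1)*P(B1) = 0.535 * 0.48 = 0.2568
P(A|B2)*P(B2) = 0.661 * 0.52 = 0.34372
P(A) = 0.2568 + 0.34372 = 0.60052

0.600520


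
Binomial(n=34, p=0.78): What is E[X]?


E[X] = n*p = 34 * 0.78 = 26.52

26.52


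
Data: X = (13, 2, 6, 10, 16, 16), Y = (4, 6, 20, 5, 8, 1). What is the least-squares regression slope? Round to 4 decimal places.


b = sum((xi-xbar)(yi-ybar)) / sum((xi-xbar)^2)
n = 6, xbar = 63/6 = 10.5, ybar = 44/6 = 22/3 ≈ 7.333333
Sxy = sum((xi-xbar)(yi-ybar)) = -84
Sxx = sum((xi-xbar)^2) = 159.5
b = Sxy / Sxx = -168/319 ≈ -0.526646

-0.5266


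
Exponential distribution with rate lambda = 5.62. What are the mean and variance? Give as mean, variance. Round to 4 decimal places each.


mean = 1/lam, var = 1/lam^2
mean = 1 / 5.62 = 50/281 ≈ 0.177936
lam^2 = 5.62^2 = 31.5844
var = 1 / 31.5844 ≈ 0.031661

0.1779, 0.0317


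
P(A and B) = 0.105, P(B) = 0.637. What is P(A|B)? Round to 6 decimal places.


P(A|B) = P(A and B) / P(B) = 0.105 / 0.637 = 15/91 ≈ 0.16483516

0.164835


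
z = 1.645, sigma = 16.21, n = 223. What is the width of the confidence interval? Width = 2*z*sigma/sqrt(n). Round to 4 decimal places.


width = 2*z*sigma/sqrt(n)
2*z*sigma = 2 * 1.645 * 16.21 = 53.3309
sqrt(223) ≈ 14.933185
width = 53.3309 / 14.933185 ≈ 3.571301

3.5713


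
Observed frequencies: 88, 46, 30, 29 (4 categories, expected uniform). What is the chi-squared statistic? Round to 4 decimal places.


chi2 = sum((O-E)^2/E), E = total/4
total = 193, E = 193/4 = 48.25
(88 - 48.25)^2 / 48.25 = 1580.0625 / 48.25 = 25281/772 ≈ 32.747409
(46 - 48.25)^2 / 48.25 = 5.0625 / 48.25 = 81/772 ≈ 0.104922
(30 - 48.25)^2 / 48.25 = 333.0625 / 48.25 = 5329/772 ≈ 6.902850
(29 - 48.25)^2 / 48.25 = 370.5625 / 48.25 = 5929/772 ≈ 7.680052
chi2 = 9155/193 ≈ 47.435233

47.4352


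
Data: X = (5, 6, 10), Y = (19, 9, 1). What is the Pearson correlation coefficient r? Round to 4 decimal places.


r = sum((xi-xbar)(yi-ybar)) / sqrt(sum((xi-xbar)^2) * sum((yi-ybar)^2))
n = 3, xbar = 21/3 = 7, ybar = 29/3 ≈ 9.666667
Sxy = sum((xi-xbar)(yi-ybar)) = -44
Sxx = sum((xi-xbar)^2) = 14
Syy = sum((yi-ybar)^2) = 488/3 ≈ 162.666667
sqrt(Sxx*Syy) ≈ 47.721414
r = Sxy / sqrt(Sxx*Syy) = -44 / 47.721414 ≈ -0.922018

-0.9220


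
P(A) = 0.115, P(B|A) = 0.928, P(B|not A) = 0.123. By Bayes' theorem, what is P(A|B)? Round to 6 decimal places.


P(A|B) = P(B|A)*P(A) / P(B), P(B) = P(B|A)*P(A) + P(B|not A)*P(not A)
P(B|A)*P(A) = 0.928 * 0.115 = 0.10672
P(B|not A)*P(not A) = 0.123 * 0.885 = 0.108855
P(B) = 0.10672 + 0.108855 = 0.215575
P(A|B) = 0.10672 / 0.215575 ≈ 0.49504813

0.495048


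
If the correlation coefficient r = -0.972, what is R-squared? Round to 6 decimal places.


R^2 = r^2 = (-0.972)^2 = 0.944784

0.944784


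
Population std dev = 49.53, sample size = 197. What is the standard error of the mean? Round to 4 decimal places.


SE = sigma / sqrt(n)
sqrt(197) ≈ 14.035669
SE = 49.53 / 14.035669 ≈ 3.528866

3.5289


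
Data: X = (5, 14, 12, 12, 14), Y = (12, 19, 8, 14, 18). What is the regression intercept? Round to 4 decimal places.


a = ybar - b*xbar, where b = sum((xi-xbar)(yi-ybar)) / sum((xi-xbar)^2)
n = 5, xbar = 57/5 = 11.4, ybar = 71/5 = 14.2
Sxy = sum((xi-xbar)(yi-ybar)) = 32.6
Sxx = sum((xi-xbar)^2) = 55.2
b = Sxy / Sxx = 163/276 ≈ 0.590580
a = 14.2 - 0.590580 * 11.4 = 687/92 ≈ 7.467391

7.4674


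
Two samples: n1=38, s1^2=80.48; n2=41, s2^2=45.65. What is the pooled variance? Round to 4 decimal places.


sp^2 = ((n1-1)*s1^2 + (n2-1)*s2^2)/(n1+n2-2)
(n1-1)*s1^2 = 37 * 80.48 = 2977.76
(n2-1)*s2^2 = 40 * 45.65 = 1826
numerator = 2977.76 + 1826 = 4803.76
n1+n2-2 = 77
sp^2 = 4803.76 / 77 = 120094/1925 ≈ 62.386494

62.3865


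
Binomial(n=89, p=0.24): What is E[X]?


E[X] = n*p = 89 * 0.24 = 21.36

21.36


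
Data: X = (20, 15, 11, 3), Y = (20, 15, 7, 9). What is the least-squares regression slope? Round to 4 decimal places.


b = sum((xi-xbar)(yi-ybar)) / sum((xi-xbar)^2)
n = 4, xbar = 49/4 = 12.25, ybar = 51/4 = 12.75
Sxy = sum((xi-xbar)(yi-ybar)) = 104.25
Sxx = sum((xi-xbar)^2) = 154.75
b = Sxy / Sxx = 417/619 ≈ 0.673667

0.6737


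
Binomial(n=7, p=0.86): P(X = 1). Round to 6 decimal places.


P = C(n,k) * p^k * (1-p)^(n-k)
C(7,1) = 7
p^k = 0.86^1 = 0.86
(1-p)^(n-k) = 0.14^6 = 0.000007529536
P = 7 * 0.86 * 0.000007529536 ≈ 0.000045

0.000045


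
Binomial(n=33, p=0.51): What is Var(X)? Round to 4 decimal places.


Var = n*p*(1-p) = 33 * 0.51 * 0.49 = 8.2467

8.2467


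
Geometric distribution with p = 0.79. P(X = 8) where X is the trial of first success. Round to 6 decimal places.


P = (1-p)^(k-1) * p
(1-p)^(k-1) = 0.21^7 ≈ 0.00001801089
P = 0.00001801089 * 0.79 ≈ 0.00001422860

0.000014


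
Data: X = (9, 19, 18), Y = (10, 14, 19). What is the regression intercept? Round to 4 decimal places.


a = ybar - b*xbar, where b = sum((xi-xbar)(yi-ybar)) / sum((xi-xbar)^2)
n = 3, xbar = 46/3 ≈ 15.333333, ybar = 43/3 ≈ 14.333333
Sxy = sum((xi-xbar)(yi-ybar)) = 116/3 ≈ 38.666667
Sxx = sum((xi-xbar)^2) = 182/3 ≈ 60.666667
b = Sxy / Sxx = 58/91 ≈ 0.637363
a = 14.333333 - 0.637363 * 15.333333 = 415/91 ≈ 4.560440

4.5604


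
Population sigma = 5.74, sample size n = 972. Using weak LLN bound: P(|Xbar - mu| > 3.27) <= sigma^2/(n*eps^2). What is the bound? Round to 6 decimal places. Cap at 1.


bound = min(1, sigma^2/(n*eps^2))
sigma^2 = 5.74^2 = 32.9476
n*eps^2 = 972 * 3.27^2 = 972 * 10.6929 = 10393.4988
sigma^2/(n*eps^2) = 32.9476 / 10393.4988 ≈ 0.00317002

0.003170


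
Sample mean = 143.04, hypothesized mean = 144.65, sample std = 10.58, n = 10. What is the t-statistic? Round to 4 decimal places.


t = (xbar - mu0) / (s/sqrt(n))
xbar - mu0 = 143.04 - 144.65 = -1.61
sqrt(10) ≈ 3.16227766
s/sqrt(n) = 10.58 / 3.16227766 ≈ 3.34568976
t = -1.61 / 3.34568976 ≈ -0.481216

-0.4812


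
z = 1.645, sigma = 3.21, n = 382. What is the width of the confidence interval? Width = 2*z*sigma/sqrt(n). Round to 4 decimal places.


width = 2*z*sigma/sqrt(n)
2*z*sigma = 2 * 1.645 * 3.21 = 10.5609
sqrt(382) ≈ 19.544820
width = 10.5609 / 19.544820 ≈ 0.540343

0.5403


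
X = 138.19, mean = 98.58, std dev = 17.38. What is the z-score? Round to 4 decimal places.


z = (X - mu) / sigma
X - mu = 138.19 - 98.58 = 39.61
z = 39.61 / 17.38 = 3961/1738 ≈ 2.279056

2.2791


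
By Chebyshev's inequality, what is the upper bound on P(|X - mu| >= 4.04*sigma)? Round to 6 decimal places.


P <= 1/k^2
k^2 = 4.04^2 = 16.3216
1/k^2 = 1 / 16.3216 ≈ 0.06126850

0.061269


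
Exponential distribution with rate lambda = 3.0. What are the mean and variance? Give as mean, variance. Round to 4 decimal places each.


mean = 1/lam, var = 1/lam^2
mean = 1 / 3.0 = 1/3 ≈ 0.333333
lam^2 = 3.0^2 = 9
var = 1 / 9 = 1/9 ≈ 0.111111

0.3333, 0.1111


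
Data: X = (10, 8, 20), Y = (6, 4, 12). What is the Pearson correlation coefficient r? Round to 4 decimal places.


r = sum((xi-xbar)(yi-ybar)) / sqrt(sum((xi-xbar)^2) * sum((yi-ybar)^2))
n = 3, xbar = 38/3 ≈ 12.666667, ybar = 22/3 ≈ 7.333333
Sxy = sum((xi-xbar)(yi-ybar)) = 160/3 ≈ 53.333333
Sxx = sum((xi-xbar)^2) = 248/3 ≈ 82.666667
Syy = sum((yi-ybar)^2) = 104/3 ≈ 34.666667
sqrt(Sxx*Syy) ≈ 53.532960
r = Sxy / sqrt(Sxx*Syy) = 53.333333 / 53.532960 ≈ 0.996271

0.9963


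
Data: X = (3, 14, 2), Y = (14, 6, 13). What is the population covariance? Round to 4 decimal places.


Cov = (1/n)*sum((xi-xbar)(yi-ybar))
n = 3, xbar = 19/3 ≈ 6.333333, ybar = 33/3 = 11
sum((xi-xbar)(yi-ybar)) = -57
Cov = -57 / 3 = -19

-19.0000


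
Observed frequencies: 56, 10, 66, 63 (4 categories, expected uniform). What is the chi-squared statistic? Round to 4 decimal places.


chi2 = sum((O-E)^2/E), E = total/4
total = 195, E = 195/4 = 48.75
(56 - 48.75)^2 / 48.75 = 52.5625 / 48.75 = 841/780 ≈ 1.078205
(10 - 48.75)^2 / 48.75 = 1501.5625 / 48.75 = 4805/156 ≈ 30.801282
(66 - 48.75)^2 / 48.75 = 297.5625 / 48.75 = 1587/260 ≈ 6.103846
(63 - 48.75)^2 / 48.75 = 203.0625 / 48.75 = 1083/260 ≈ 4.165385
chi2 = 8219/195 ≈ 42.148718

42.1487


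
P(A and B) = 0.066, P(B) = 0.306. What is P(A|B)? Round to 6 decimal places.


P(A|B) = P(A and B) / P(B) = 0.066 / 0.306 = 11/51 ≈ 0.21568627

0.215686


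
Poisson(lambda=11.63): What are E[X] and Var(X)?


E[X] = Var(X) = lambda = 11.63

11.63, 11.63


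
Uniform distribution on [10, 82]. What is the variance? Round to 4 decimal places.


Var = (b-a)^2 / 12
(b-a)^2 = (82 - 10)^2 = 5184
Var = 5184/12 = 432

432.0000


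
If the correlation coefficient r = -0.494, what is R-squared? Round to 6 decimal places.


R^2 = r^2 = (-0.494)^2 = 0.244036

0.244036


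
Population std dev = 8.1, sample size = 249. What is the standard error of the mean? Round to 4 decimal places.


SE = sigma / sqrt(n)
sqrt(249) ≈ 15.779734
SE = 8.1 / 15.779734 ≈ 0.513317

0.5133


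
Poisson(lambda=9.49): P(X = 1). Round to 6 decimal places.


P = e^(-lam) * lam^k / k!
e^(-9.49) ≈ 0.00007560410
lam^k = 9.49^1 = 9.49
k! = 1! = 1
P = 0.00007560410 * 9.49 / 1 ≈ 0.000717

0.000717


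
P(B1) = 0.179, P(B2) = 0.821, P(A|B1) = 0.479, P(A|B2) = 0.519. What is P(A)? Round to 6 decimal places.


P(A) = P(A|B1)*P(B1) + P(A|B2)*P(B2)
P(A|B1)*P(B1) = 0.479 * 0.179 = 0.085741
P(A|B2)*P(B2) = 0.519 * 0.821 = 0.426099
P(A) = 0.085741 + 0.426099 = 0.51184

0.511840


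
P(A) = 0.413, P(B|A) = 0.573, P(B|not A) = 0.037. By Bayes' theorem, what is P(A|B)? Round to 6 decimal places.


P(A|B) = P(B|A)*P(A) / P(B), P(B) = P(B|A)*P(A) + P(B|not A)*P(not A)
P(B|A)*P(A) = 0.573 * 0.413 = 0.236649
P(B|not A)*P(not A) = 0.037 * 0.587 = 0.021719
P(B) = 0.236649 + 0.021719 = 0.258368
P(A|B) = 0.236649 / 0.258368 ≈ 0.91593773

0.915938


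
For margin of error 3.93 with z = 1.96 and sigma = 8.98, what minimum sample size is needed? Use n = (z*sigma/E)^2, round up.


z*sigma/E = 1.96 * 8.98 / 3.93 = 44002/9825 ≈ 4.478575
(z*sigma/E)^2 ≈ 20.057635
round up: n = 21

21


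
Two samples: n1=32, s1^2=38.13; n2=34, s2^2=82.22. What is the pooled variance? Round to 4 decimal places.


sp^2 = ((n1-1)*s1^2 + (n2-1)*s2^2)/(n1+n2-2)
(n1-1)*s1^2 = 31 * 38.13 = 1182.03
(n2-1)*s2^2 = 33 * 82.22 = 2713.26
numerator = 1182.03 + 2713.26 = 3895.29
n1+n2-2 = 64
sp^2 = 3895.29 / 64 = 389529/6400 ≈ 60.863906

60.8639


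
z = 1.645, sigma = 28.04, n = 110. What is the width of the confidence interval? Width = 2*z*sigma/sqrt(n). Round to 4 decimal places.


width = 2*z*sigma/sqrt(n)
2*z*sigma = 2 * 1.645 * 28.04 = 92.2516
sqrt(110) ≈ 10.488088
width = 92.2516 / 10.488088 ≈ 8.795845

8.7958


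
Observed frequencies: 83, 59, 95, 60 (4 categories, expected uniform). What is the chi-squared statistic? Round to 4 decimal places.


chi2 = sum((O-E)^2/E), E = total/4
total = 297, E = 297/4 = 74.25
(83 - 74.25)^2 / 74.25 = 76.5625 / 74.25 = 1225/1188 ≈ 1.031145
(59 - 74.25)^2 / 74.25 = 232.5625 / 74.25 = 3721/1188 ≈ 3.132155
(95 - 74.25)^2 / 74.25 = 430.5625 / 74.25 = 6889/1188 ≈ 5.798822
(60 - 74.25)^2 / 74.25 = 203.0625 / 74.25 = 361/132 ≈ 2.734848
chi2 = 419/33 ≈ 12.696970

12.6970


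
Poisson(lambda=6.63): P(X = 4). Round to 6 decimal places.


P = e^(-lam) * lam^k / k!
e^(-6.63) ≈ 0.001320163
lam^k = 6.63^4 ≈ 1932.209058
k! = 4! = 24
P = 0.001320163 * 1932.209058 / 24 ≈ 0.106285

0.106285


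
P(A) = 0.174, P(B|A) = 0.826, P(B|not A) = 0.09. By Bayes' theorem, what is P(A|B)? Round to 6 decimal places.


P(A|B) = P(B|A)*P(A) / P(B), P(B) = P(B|A)*P(A) + P(B|not A)*P(not A)
P(B|A)*P(A) = 0.826 * 0.174 = 0.143724
P(B|not A)*P(not A) = 0.09 * 0.826 = 0.07434
P(B) = 0.143724 + 0.07434 = 0.218064
P(A|B) = 0.143724 / 0.218064 = 29/44 ≈ 0.65909091

0.659091


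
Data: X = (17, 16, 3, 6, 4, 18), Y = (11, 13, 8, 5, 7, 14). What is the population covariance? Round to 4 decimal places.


Cov = (1/n)*sum((xi-xbar)(yi-ybar))
n = 6, xbar = 64/6 = 32/3 ≈ 10.666667, ybar = 58/6 = 29/3 ≈ 9.666667
sum((xi-xbar)(yi-ybar)) = 331/3 ≈ 110.333333
Cov = 110.333333 / 6 = 331/18 ≈ 18.388889

18.3889


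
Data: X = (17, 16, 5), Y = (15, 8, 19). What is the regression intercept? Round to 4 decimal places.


a = ybar - b*xbar, where b = sum((xi-xbar)(yi-ybar)) / sum((xi-xbar)^2)
n = 3, xbar = 38/3 ≈ 12.666667, ybar = 42/3 = 14
Sxy = sum((xi-xbar)(yi-ybar)) = -54
Sxx = sum((xi-xbar)^2) = 266/3 ≈ 88.666667
b = Sxy / Sxx = -81/133 ≈ -0.609023
a = 14 - (-0.609023) * 12.666667 = 152/7 ≈ 21.714286

21.7143


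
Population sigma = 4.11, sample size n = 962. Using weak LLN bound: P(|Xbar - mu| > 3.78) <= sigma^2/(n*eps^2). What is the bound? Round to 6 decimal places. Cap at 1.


bound = min(1, sigma^2/(n*eps^2))
sigma^2 = 4.11^2 = 16.8921
n*eps^2 = 962 * 3.78^2 = 962 * 14.2884 = 13745.4408
sigma^2/(n*eps^2) = 16.8921 / 13745.4408 ≈ 0.00122892

0.001229


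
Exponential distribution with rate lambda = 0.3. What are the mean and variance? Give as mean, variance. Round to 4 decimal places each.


mean = 1/lam, var = 1/lam^2
mean = 1 / 0.3 = 10/3 ≈ 3.333333
lam^2 = 0.3^2 = 0.09
var = 1 / 0.09 = 100/9 ≈ 11.111111

3.3333, 11.1111


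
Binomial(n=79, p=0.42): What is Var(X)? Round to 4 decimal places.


Var = n*p*(1-p) = 79 * 0.42 * 0.58 = 19.2444

19.2444


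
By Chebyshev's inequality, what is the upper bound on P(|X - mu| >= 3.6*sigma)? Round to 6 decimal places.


P <= 1/k^2
k^2 = 3.6^2 = 12.96
1/k^2 = 1 / 12.96 = 25/324 ≈ 0.07716049

0.077160


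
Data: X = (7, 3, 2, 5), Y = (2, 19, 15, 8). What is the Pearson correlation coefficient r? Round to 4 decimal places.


r = sum((xi-xbar)(yi-ybar)) / sqrt(sum((xi-xbar)^2) * sum((yi-ybar)^2))
n = 4, xbar = 17/4 = 4.25, ybar = 44/4 = 11
Sxy = sum((xi-xbar)(yi-ybar)) = -46
Sxx = sum((xi-xbar)^2) = 14.75
Syy = sum((yi-ybar)^2) = 170
sqrt(Sxx*Syy) ≈ 50.074944
r = Sxy / sqrt(Sxx*Syy) = -46 / 50.074944 ≈ -0.918623

-0.9186


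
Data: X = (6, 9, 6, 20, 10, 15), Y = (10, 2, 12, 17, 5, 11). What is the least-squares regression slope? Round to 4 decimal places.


b = sum((xi-xbar)(yi-ybar)) / sum((xi-xbar)^2)
n = 6, xbar = 66/6 = 11, ybar = 57/6 = 9.5
Sxy = sum((xi-xbar)(yi-ybar)) = 78
Sxx = sum((xi-xbar)^2) = 152
b = Sxy / Sxx = 39/76 ≈ 0.513158

0.5132


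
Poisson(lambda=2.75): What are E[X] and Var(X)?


E[X] = Var(X) = lambda = 2.75

2.75, 2.75


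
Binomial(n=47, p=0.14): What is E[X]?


E[X] = n*p = 47 * 0.14 = 6.58

6.58


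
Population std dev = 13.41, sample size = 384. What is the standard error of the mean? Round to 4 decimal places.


SE = sigma / sqrt(n)
sqrt(384) ≈ 19.595918
SE = 13.41 / 19.595918 ≈ 0.684326

0.6843


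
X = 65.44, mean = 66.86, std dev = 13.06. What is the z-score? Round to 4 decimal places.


z = (X - mu) / sigma
X - mu = 65.44 - 66.86 = -1.42
z = -1.42 / 13.06 = -71/653 ≈ -0.108729

-0.1087


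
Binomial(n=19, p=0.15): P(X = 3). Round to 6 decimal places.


P = C(n,k) * p^k * (1-p)^(n-k)
C(19,3) = 969
p^k = 0.15^3 = 0.003375
(1-p)^(n-k) = 0.85^16 ≈ 0.07425109
P = 969 * 0.003375 * 0.07425109 ≈ 0.242829

0.242829


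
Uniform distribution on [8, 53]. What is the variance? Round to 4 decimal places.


Var = (b-a)^2 / 12
(b-a)^2 = (53 - 8)^2 = 2025
Var = 2025/12 = 168.75

168.7500


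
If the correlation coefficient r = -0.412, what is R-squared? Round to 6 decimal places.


R^2 = r^2 = (-0.412)^2 = 0.169744

0.169744


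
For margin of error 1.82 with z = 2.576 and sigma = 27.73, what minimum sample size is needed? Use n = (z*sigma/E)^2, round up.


z*sigma/E = 2.576 * 27.73 / 1.82 = 63779/1625 ≈ 39.248615
(z*sigma/E)^2 ≈ 1540.453810
round up: n = 1541

1541


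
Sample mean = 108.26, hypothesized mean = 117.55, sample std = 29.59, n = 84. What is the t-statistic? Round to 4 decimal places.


t = (xbar - mu0) / (s/sqrt(n))
xbar - mu0 = 108.26 - 117.55 = -9.29
sqrt(84) ≈ 9.16515139
s/sqrt(n) = 29.59 / 9.16515139 ≈ 3.22853369
t = -9.29 / 3.22853369 ≈ -2.877467

-2.8775


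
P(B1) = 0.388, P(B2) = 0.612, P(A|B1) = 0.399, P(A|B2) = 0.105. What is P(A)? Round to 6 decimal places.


P(A) = P(A|B1)*P(B1) + P(A|B2)*P(B2)
P(A|B1)*P(B1) = 0.399 * 0.388 = 0.154812
P(A|B2)*P(B2) = 0.105 * 0.612 = 0.06426
P(A) = 0.154812 + 0.06426 = 0.219072

0.219072


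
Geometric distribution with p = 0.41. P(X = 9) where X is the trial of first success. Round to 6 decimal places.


P = (1-p)^(k-1) * p
(1-p)^(k-1) = 0.59^8 ≈ 0.01468304
P = 0.01468304 * 0.41 ≈ 0.006020048

0.006020


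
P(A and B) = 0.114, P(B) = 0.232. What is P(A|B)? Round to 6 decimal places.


P(A|B) = P(A and B) / P(B) = 0.114 / 0.232 = 57/116 ≈ 0.49137931

0.491379


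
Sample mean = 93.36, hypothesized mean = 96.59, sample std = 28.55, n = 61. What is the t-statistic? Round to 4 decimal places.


t = (xbar - mu0) / (s/sqrt(n))
xbar - mu0 = 93.36 - 96.59 = -3.23
sqrt(61) ≈ 7.81024968
s/sqrt(n) = 28.55 / 7.81024968 ≈ 3.65545292
t = -3.23 / 3.65545292 ≈ -0.883611

-0.8836


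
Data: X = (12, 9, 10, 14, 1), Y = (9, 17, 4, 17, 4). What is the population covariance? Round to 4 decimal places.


Cov = (1/n)*sum((xi-xbar)(yi-ybar))
n = 5, xbar = 46/5 = 9.2, ybar = 51/5 = 10.2
sum((xi-xbar)(yi-ybar)) = 73.8
Cov = 73.8 / 5 = 14.76

14.7600


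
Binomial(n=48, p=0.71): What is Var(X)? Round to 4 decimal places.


Var = n*p*(1-p) = 48 * 0.71 * 0.29 = 9.8832

9.8832


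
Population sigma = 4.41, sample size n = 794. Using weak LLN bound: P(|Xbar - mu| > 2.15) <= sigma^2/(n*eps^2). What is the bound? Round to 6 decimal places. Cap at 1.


bound = min(1, sigma^2/(n*eps^2))
sigma^2 = 4.41^2 = 19.4481
n*eps^2 = 794 * 2.15^2 = 794 * 4.6225 = 3670.265
sigma^2/(n*eps^2) = 19.4481 / 3670.265 ≈ 0.00529883

0.005299


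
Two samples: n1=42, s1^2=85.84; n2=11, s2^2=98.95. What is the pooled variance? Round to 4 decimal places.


sp^2 = ((n1-1)*s1^2 + (n2-1)*s2^2)/(n1+n2-2)
(n1-1)*s1^2 = 41 * 85.84 = 3519.44
(n2-1)*s2^2 = 10 * 98.95 = 989.5
numerator = 3519.44 + 989.5 = 4508.94
n1+n2-2 = 51
sp^2 = 4508.94 / 51 = 75149/850 ≈ 88.410588

88.4106


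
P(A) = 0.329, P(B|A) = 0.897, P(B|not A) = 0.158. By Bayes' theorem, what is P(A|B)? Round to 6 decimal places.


P(A|B) = P(B|A)*P(A) / P(B), P(B) = P(B|A)*P(A) + P(B|not A)*P(not A)
P(B|A)*P(A) = 0.897 * 0.329 = 0.295113
P(B|not A)*P(not A) = 0.158 * 0.671 = 0.106018
P(B) = 0.295113 + 0.106018 = 0.401131
P(A|B) = 0.295113 / 0.401131 ≈ 0.73570230

0.735702


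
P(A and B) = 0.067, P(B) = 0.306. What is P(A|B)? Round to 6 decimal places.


P(A|B) = P(A and B) / P(B) = 0.067 / 0.306 = 67/306 ≈ 0.21895425

0.218954


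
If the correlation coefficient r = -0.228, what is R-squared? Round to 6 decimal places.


R^2 = r^2 = (-0.228)^2 = 0.051984

0.051984


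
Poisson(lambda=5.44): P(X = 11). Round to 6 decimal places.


P = e^(-lam) * lam^k / k!
e^(-5.44) ≈ 0.004339483
lam^k = 5.44^11 ≈ 123477519.552269
k! = 11! = 39916800
P = 0.004339483 * 123477519.552269 / 39916800 ≈ 0.013424

0.013424


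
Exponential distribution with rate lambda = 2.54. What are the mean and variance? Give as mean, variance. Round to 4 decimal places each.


mean = 1/lam, var = 1/lam^2
mean = 1 / 2.54 = 50/127 ≈ 0.393701
lam^2 = 2.54^2 = 6.4516
var = 1 / 6.4516 ≈ 0.155000

0.3937, 0.1550


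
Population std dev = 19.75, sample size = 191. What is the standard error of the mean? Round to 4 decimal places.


SE = sigma / sqrt(n)
sqrt(191) ≈ 13.820275
SE = 19.75 / 13.820275 ≈ 1.429060

1.4291


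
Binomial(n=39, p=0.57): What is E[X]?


E[X] = n*p = 39 * 0.57 = 22.23

22.23
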